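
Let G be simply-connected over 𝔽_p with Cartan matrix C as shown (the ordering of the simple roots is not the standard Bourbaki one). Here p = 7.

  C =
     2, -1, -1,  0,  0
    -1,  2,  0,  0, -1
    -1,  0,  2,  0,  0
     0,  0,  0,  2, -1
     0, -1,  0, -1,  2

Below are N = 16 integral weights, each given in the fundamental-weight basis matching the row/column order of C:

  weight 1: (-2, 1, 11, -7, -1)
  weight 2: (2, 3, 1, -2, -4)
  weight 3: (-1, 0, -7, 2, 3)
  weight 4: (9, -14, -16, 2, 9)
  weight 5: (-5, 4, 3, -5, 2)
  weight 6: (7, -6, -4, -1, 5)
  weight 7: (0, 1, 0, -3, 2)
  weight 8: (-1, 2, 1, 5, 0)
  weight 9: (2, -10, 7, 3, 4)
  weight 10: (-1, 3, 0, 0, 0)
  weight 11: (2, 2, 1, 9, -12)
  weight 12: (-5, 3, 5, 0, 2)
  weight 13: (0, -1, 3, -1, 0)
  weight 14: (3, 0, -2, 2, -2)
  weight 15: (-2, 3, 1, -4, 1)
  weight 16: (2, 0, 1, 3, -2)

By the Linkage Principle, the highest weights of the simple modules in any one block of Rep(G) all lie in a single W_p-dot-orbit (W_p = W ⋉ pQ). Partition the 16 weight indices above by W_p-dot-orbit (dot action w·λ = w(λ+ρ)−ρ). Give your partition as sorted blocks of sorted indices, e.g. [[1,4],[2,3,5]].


Root system A_5: the 5×5 matrix C matches after relabeling.

Each λ_j+ρ reduced to Ā_7; 5-tuples below use C's row order:

  λ_1+ρ ↦ (0, 4, 1, 1, 1) · λ_2+ρ ↦ (3, 0, 0, 1, 1) · λ_3+ρ ↦ (0, 4, 1, 1, 1) · λ_4+ρ ↦ (3, 0, 1, 2, 1) · λ_5+ρ ↦ (3, 0, 1, 2, 1) · λ_6+ρ ↦ (0, 4, 1, 1, 1) · λ_7+ρ ↦ (1, 2, 1, 2, 1) · λ_8+ρ ↦ (3, 0, 0, 1, 1) · λ_9+ρ ↦ (3, 0, 0, 1, 1) · λ_10+ρ ↦ (0, 4, 1, 1, 1) · λ_11+ρ ↦ (1, 2, 1, 2, 1) · λ_12+ρ ↦ (3, 0, 1, 2, 1) · λ_13+ρ ↦ (1, 0, 4, 0, 1) · λ_14+ρ ↦ (3, 0, 1, 2, 1) · λ_15+ρ ↦ (1, 2, 1, 2, 1) · λ_16+ρ ↦ (3, 0, 0, 1, 1)

Linkage partition of the 16 weights (5 classes, p=7):

[[1, 3, 6, 10], [2, 8, 9, 16], [4, 5, 12, 14], [7, 11, 15], [13]]


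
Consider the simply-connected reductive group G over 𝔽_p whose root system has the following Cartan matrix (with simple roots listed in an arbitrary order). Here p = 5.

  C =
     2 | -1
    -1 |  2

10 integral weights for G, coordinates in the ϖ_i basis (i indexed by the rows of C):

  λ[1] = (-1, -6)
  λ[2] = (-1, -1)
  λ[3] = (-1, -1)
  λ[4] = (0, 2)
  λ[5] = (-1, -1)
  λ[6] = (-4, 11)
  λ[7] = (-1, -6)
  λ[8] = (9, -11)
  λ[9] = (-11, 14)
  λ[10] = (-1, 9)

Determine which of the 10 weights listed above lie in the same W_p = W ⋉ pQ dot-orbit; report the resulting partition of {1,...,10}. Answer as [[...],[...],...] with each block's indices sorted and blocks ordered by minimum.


C ↔ A_2 under row/col permutation; |W(A_2)| = 6.

λ_j+ρ reflected into Ā_5 (⟨·,θ^∨⟩≤5); 2-tuples as given:

    λ_1+ρ ↦ (5, 0)
    λ_2+ρ ↦ (0, 0)
    λ_3+ρ ↦ (0, 0)
    λ_4+ρ ↦ (1, 3)
    λ_5+ρ ↦ (0, 0)
    λ_6+ρ ↦ (2, 2)
    λ_7+ρ ↦ (5, 0)
    λ_8+ρ ↦ (5, 0)
    λ_9+ρ ↦ (5, 0)
    λ_10+ρ ↦ (5, 0)

4 distinct reps among the 10 weights ⇒ 4 W_5-linkage classes:

[[1, 7, 8, 9, 10], [2, 3, 5], [4], [6]]


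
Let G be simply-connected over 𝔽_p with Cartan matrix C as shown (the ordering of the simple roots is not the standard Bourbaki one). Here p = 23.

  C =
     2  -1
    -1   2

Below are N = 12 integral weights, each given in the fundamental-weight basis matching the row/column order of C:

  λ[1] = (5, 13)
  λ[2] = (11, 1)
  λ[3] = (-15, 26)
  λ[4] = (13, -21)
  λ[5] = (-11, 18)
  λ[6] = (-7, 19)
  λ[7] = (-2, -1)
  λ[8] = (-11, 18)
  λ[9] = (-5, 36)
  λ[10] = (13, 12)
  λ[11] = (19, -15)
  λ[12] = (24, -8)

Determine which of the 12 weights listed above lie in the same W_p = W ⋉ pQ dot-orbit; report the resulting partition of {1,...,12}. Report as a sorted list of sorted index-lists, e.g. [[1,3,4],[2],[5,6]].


Cartan matrix: type A_2 (|W|=6); un-permuting the 2 rows.

Alcove-folded reps (p=23, 12 weights, presented ϖ-order):

  λ_1 → (6, 14)
  λ_2 → (12, 2)
  λ_3 → (10, 9)
  λ_4 → (6, 14)
  λ_5 → (10, 9)
  λ_6 → (6, 14)
  λ_7 → (0, 1)
  λ_8 → (10, 9)
  λ_9 → (10, 9)
  λ_10 → (10, 9)
  λ_11 → (6, 14)
  λ_12 → (16, 5)

These 12 weights hit 5 W_23-dot-orbits; sizes (4, 1, 5, 1, 1):

[[1, 4, 6, 11], [2], [3, 5, 8, 9, 10], [7], [12]]


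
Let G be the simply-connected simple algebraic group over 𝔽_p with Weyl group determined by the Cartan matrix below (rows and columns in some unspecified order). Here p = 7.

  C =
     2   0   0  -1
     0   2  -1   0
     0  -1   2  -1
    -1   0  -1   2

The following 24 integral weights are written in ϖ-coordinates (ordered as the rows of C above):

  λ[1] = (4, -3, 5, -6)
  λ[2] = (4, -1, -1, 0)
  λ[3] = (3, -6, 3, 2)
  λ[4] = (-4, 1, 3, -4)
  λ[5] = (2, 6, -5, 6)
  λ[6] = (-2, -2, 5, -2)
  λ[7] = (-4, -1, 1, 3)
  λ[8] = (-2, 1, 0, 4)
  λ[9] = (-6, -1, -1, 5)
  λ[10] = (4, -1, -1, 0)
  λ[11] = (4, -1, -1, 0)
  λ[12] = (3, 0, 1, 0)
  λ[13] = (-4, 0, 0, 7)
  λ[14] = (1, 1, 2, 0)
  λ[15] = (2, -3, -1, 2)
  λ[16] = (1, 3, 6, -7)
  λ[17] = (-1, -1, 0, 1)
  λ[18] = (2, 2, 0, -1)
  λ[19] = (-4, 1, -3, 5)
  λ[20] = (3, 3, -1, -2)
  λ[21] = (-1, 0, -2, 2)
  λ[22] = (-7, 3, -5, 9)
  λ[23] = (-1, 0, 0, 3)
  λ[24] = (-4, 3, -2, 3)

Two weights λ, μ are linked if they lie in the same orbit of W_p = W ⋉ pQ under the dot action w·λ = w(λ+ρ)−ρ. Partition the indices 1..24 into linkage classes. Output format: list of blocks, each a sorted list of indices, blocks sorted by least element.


Root system A_4: the 4×4 matrix C matches after relabeling.

λ_j+ρ reflected into Ā_7 (⟨·,θ^∨⟩≤7); 4-tuples as given:

  λ_1+ρ ↦ (0, 1, 1, 4);  λ_2+ρ ↦ (5, 0, 0, 1);  λ_3+ρ ↦ (0, 0, 1, 2);  λ_4+ρ ↦ (3, 0, 2, 1);  λ_5+ρ ↦ (3, 3, 1, 0);  λ_6+ρ ↦ (1, 1, 3, 1);  λ_7+ρ ↦ (3, 0, 2, 1);  λ_8+ρ ↦ (0, 1, 1, 4);  λ_9+ρ ↦ (5, 0, 0, 1);  λ_10+ρ ↦ (5, 0, 0, 1);  λ_11+ρ ↦ (5, 0, 0, 1);  λ_12+ρ ↦ (3, 0, 2, 1);  λ_13+ρ ↦ (0, 1, 1, 4);  λ_14+ρ ↦ (1, 1, 3, 1);  λ_15+ρ ↦ (3, 0, 2, 1);  λ_16+ρ ↦ (0, 0, 1, 2);  λ_17+ρ ↦ (0, 0, 1, 2);  λ_18+ρ ↦ (3, 3, 1, 0);  λ_19+ρ ↦ (3, 0, 2, 1);  λ_20+ρ ↦ (3, 3, 1, 0);  λ_21+ρ ↦ (0, 0, 1, 2);  λ_22+ρ ↦ (3, 3, 1, 0);  λ_23+ρ ↦ (0, 1, 1, 4);  λ_24+ρ ↦ (3, 3, 1, 0)

6 distinct reps among the 24 weights ⇒ 6 W_7-linkage classes:

[[1, 8, 13, 23], [2, 9, 10, 11], [3, 16, 17, 21], [4, 7, 12, 15, 19], [5, 18, 20, 22, 24], [6, 14]]


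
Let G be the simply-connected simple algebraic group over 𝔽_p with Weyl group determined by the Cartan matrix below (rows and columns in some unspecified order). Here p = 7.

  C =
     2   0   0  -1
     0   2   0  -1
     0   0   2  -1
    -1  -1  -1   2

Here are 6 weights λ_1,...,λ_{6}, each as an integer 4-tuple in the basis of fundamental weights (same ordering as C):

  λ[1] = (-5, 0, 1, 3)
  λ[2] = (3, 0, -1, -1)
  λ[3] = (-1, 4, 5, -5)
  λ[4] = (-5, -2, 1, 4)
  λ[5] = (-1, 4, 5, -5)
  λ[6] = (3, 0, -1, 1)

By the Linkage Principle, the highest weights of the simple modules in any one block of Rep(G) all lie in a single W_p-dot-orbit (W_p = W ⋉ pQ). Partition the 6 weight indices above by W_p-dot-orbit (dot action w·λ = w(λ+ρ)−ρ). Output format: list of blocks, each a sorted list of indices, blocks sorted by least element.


Dynkin diagram of C (from the 6 off-diagonal −1 entries): D_4.

Folding the 6 weights λ_j+ρ into Ā_7 (reps in the given 4-coord order):

    λ_1 → (4, 1, 2, 0)
    λ_2 → (4, 1, 0, 0)
    λ_3 → (4, 1, 2, 0)
    λ_4 → (4, 1, 2, 0)
    λ_5 → (4, 1, 2, 0)
    λ_6 → (4, 1, 0, 0)

Linkage partition of the 6 weights (2 classes, p=7):

[[1, 3, 4, 5], [2, 6]]


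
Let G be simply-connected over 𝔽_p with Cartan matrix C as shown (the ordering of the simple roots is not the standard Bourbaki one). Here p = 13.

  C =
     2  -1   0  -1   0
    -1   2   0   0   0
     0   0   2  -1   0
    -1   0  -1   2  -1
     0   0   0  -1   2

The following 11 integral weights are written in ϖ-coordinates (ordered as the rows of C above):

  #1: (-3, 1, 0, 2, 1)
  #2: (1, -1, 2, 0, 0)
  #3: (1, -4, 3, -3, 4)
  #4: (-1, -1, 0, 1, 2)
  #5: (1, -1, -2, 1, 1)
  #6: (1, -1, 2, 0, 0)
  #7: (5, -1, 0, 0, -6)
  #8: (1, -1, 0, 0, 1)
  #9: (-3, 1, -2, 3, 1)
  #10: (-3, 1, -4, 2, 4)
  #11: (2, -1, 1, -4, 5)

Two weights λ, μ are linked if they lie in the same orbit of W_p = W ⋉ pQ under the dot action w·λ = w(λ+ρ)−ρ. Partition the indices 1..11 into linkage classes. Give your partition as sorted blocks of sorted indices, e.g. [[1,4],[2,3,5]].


Cartan matrix: type D_5 (|W|=1920); un-permuting the 5 rows.

λ_j+ρ reflected into Ā_13 (⟨·,θ^∨⟩≤13); 5-tuples as given:

  [1] (2, 0, 1, 1, 2)
  [2] (2, 0, 3, 1, 1)
  [3] (2, 0, 1, 1, 2)
  [4] (0, 0, 1, 2, 3)
  [5] (2, 0, 1, 1, 2)
  [6] (2, 0, 3, 1, 1)
  [7] (2, 0, 3, 1, 1)
  [8] (2, 0, 1, 1, 2)
  [9] (2, 0, 1, 1, 2)
  [10] (0, 0, 1, 2, 3)
  [11] (0, 0, 1, 2, 3)

Partition of {1..11} into 3 W_13-dot-orbits:

[[1, 3, 5, 8, 9], [2, 6, 7], [4, 10, 11]]


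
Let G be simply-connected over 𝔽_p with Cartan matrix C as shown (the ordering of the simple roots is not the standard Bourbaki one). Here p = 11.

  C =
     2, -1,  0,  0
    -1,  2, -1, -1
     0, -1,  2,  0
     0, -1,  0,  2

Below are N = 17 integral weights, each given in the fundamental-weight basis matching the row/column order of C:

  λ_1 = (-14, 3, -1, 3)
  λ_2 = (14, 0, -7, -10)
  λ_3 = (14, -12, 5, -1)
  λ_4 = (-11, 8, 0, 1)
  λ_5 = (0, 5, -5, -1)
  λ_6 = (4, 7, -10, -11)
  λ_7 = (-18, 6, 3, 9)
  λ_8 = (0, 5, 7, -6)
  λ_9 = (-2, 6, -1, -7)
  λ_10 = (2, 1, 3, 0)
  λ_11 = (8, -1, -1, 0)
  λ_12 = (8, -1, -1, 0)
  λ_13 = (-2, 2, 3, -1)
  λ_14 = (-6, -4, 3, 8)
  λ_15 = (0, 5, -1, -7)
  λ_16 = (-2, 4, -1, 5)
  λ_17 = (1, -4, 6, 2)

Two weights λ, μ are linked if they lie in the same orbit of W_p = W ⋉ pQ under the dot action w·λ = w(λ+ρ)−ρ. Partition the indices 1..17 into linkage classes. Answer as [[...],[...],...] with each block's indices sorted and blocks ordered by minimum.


Cartan matrix: type D_4 (|W|=192); un-permuting the 4 rows.

Each λ_j+ρ reduced to Ā_11; 4-tuples below use C's row order:

    [1] (1, 2, 4, 0)
    [2] (3, 1, 4, 1)
    [3] (1, 0, 0, 6)
    [4] (9, 0, 0, 1)
    [5] (1, 2, 4, 0)
    [6] (6, 0, 2, 1)
    [7] (1, 0, 0, 6)
    [8] (3, 1, 4, 1)
    [9] (1, 0, 0, 6)
    [10] (3, 1, 4, 1)
    [11] (9, 0, 0, 1)
    [12] (9, 0, 0, 1)
    [13] (1, 2, 4, 0)
    [14] (3, 1, 4, 1)
    [15] (1, 0, 0, 6)
    [16] (1, 0, 0, 6)
    [17] (1, 2, 4, 0)

Partition of {1..17} into 5 W_11-dot-orbits:

[[1, 5, 13, 17], [2, 8, 10, 14], [3, 7, 9, 15, 16], [4, 11, 12], [6]]


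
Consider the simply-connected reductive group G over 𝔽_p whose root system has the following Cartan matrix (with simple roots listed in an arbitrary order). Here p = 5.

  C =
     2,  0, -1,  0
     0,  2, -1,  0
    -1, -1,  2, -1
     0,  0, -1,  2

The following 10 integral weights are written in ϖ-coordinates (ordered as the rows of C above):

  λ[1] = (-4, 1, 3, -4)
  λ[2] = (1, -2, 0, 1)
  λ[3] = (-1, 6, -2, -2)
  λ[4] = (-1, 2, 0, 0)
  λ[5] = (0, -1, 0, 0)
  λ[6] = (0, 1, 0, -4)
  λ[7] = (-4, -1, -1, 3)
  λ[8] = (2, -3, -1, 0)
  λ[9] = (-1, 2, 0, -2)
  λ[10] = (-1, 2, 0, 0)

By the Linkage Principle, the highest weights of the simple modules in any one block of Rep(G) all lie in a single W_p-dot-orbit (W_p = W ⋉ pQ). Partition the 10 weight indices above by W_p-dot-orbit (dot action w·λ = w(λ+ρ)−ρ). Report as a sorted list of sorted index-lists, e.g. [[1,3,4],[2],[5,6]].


C ↔ D_4 under row/col permutation; |W(D_4)| = 192.

λ_j+ρ reflected into Ā_5 (⟨·,θ^∨⟩≤5); 4-tuples as given:

  λ_1+ρ ↦ (1, 0, 1, 1)
  λ_2+ρ ↦ (2, 1, 0, 2)
  λ_3+ρ ↦ (0, 3, 0, 1)
  λ_4+ρ ↦ (0, 3, 0, 1)
  λ_5+ρ ↦ (1, 0, 1, 1)
  λ_6+ρ ↦ (1, 0, 1, 1)
  λ_7+ρ ↦ (0, 3, 0, 1)
  λ_8+ρ ↦ (1, 0, 1, 1)
  λ_9+ρ ↦ (0, 3, 0, 1)
  λ_10+ρ ↦ (0, 3, 0, 1)

Grouping the 10 weights by Ā_5-representative: 3 linkage classes.

[[1, 5, 6, 8], [2], [3, 4, 7, 9, 10]]


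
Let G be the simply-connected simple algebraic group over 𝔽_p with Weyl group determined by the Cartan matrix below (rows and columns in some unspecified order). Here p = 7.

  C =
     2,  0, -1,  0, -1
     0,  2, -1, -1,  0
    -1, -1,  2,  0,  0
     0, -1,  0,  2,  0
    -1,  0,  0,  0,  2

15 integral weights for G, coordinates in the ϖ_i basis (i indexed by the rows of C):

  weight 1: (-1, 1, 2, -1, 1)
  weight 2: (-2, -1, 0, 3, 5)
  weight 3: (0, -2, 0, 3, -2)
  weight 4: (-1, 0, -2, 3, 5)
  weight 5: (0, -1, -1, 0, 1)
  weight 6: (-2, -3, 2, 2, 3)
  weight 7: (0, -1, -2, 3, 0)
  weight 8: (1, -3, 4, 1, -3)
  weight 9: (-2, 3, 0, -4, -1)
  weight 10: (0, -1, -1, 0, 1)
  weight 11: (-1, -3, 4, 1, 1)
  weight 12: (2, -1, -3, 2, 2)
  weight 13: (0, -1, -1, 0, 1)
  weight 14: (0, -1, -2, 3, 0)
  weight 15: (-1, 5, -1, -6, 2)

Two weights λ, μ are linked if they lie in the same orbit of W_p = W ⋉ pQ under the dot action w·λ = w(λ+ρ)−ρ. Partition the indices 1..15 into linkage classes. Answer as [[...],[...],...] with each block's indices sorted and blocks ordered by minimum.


Root system A_5: the 5×5 matrix C matches after relabeling.

Ā_7 reps of the 15 weights (A_5, coords as presented):

  [1] (0, 2, 3, 0, 2);  [2] (1, 0, 0, 1, 2);  [3] (0, 1, 0, 3, 1);  [4] (1, 0, 0, 1, 2);  [5] (1, 0, 0, 1, 2);  [6] (1, 2, 0, 1, 3);  [7] (0, 1, 0, 3, 1);  [8] (0, 2, 3, 0, 2);  [9] (0, 1, 0, 3, 1);  [10] (1, 0, 0, 1, 2);  [11] (0, 2, 3, 0, 2);  [12] (1, 2, 0, 1, 3);  [13] (1, 0, 0, 1, 2);  [14] (0, 1, 0, 3, 1);  [15] (0, 1, 0, 3, 1)

Grouping the 15 weights by Ā_7-representative: 4 linkage classes.

[[1, 8, 11], [2, 4, 5, 10, 13], [3, 7, 9, 14, 15], [6, 12]]


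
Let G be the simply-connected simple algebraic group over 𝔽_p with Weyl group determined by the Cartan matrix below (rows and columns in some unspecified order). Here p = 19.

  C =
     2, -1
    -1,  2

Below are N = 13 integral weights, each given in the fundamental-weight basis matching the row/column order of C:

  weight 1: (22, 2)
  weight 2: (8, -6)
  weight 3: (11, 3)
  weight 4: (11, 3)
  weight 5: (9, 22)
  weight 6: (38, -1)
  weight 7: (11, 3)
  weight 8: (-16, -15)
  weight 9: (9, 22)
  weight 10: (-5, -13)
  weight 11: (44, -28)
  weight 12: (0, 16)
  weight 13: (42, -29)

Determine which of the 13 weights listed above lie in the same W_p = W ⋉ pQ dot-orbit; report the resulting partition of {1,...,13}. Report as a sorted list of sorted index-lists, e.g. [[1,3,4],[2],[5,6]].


Dynkin diagram of C (from the 2 off-diagonal −1 entries): A_2.

Folding the 13 weights λ_j+ρ into Ā_19 (reps in the given 2-coord order):

  λ_1+ρ ↦ (12, 4) · λ_2+ρ ↦ (4, 5) · λ_3+ρ ↦ (12, 4) · λ_4+ρ ↦ (12, 4) · λ_5+ρ ↦ (4, 5) · λ_6+ρ ↦ (0, 18) · λ_7+ρ ↦ (12, 4) · λ_8+ρ ↦ (4, 5) · λ_9+ρ ↦ (4, 5) · λ_10+ρ ↦ (12, 4) · λ_11+ρ ↦ (1, 7) · λ_12+ρ ↦ (1, 17) · λ_13+ρ ↦ (4, 5)

Grouping the 13 weights by Ā_19-representative: 5 linkage classes.

[[1, 3, 4, 7, 10], [2, 5, 8, 9, 13], [6], [11], [12]]


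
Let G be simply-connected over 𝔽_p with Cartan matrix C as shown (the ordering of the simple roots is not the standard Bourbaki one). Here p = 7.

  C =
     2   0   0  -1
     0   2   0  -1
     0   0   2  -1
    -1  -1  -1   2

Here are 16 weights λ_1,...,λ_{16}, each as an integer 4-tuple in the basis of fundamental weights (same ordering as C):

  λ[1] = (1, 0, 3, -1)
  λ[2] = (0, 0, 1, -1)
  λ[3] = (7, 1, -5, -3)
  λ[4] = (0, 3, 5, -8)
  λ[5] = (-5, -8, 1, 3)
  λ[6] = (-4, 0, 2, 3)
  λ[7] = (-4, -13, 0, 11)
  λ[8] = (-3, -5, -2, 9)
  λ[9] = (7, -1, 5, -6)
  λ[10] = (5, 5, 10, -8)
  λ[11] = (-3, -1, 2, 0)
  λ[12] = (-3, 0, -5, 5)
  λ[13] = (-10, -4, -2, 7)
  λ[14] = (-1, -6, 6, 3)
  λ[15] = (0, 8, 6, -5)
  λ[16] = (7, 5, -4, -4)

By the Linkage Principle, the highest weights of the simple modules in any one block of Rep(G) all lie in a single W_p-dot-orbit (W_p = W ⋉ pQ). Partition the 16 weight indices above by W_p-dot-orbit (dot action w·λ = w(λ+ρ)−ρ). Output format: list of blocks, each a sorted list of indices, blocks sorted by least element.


D_4 Cartan matrix, 4 simple roots permuted; ρ=(1,1,1,1).

Ā_7 reps of the 16 weights (D_4, coords as presented):

  λ_1+ρ ↦ (2, 1, 4, 0);  λ_2+ρ ↦ (1, 1, 2, 0);  λ_3+ρ ↦ (1, 3, 1, 1);  λ_4+ρ ↦ (3, 0, 2, 1);  λ_5+ρ ↦ (2, 1, 4, 0);  λ_6+ρ ↦ (2, 0, 2, 1);  λ_7+ρ ↦ (2, 1, 0, 1);  λ_8+ρ ↦ (1, 1, 2, 0);  λ_9+ρ ↦ (1, 3, 1, 1);  λ_10+ρ ↦ (1, 1, 2, 0);  λ_11+ρ ↦ (1, 1, 2, 0);  λ_12+ρ ↦ (2, 1, 4, 0);  λ_13+ρ ↦ (2, 0, 2, 1);  λ_14+ρ ↦ (3, 0, 2, 1);  λ_15+ρ ↦ (2, 0, 2, 1);  λ_16+ρ ↦ (1, 1, 2, 0)

6 distinct reps among the 16 weights ⇒ 6 W_7-linkage classes:

[[1, 5, 12], [2, 8, 10, 11, 16], [3, 9], [4, 14], [6, 13, 15], [7]]


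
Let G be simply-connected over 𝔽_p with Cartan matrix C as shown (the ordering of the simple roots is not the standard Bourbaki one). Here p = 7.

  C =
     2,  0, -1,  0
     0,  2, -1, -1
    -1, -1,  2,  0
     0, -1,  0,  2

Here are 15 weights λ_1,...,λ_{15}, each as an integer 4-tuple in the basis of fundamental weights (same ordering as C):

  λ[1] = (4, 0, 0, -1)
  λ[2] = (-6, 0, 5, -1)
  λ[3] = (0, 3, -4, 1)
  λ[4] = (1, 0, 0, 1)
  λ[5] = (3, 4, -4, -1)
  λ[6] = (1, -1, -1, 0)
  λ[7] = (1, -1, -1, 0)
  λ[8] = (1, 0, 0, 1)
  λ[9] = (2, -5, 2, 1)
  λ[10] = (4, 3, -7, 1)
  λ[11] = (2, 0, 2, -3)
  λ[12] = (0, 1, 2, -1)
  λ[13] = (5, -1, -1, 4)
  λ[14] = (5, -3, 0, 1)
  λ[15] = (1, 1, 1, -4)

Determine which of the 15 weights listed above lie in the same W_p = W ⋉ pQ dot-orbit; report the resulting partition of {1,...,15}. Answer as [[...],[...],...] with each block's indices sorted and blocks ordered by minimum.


A_4 Cartan matrix, 4 simple roots permuted; ρ=(1,1,1,1).

Each λ_j+ρ reduced to Ā_7; 4-tuples below use C's row order:

  1: (5, 1, 1, 0);  2: (5, 1, 1, 0);  3: (2, 1, 1, 2);  4: (2, 1, 1, 2);  5: (1, 2, 3, 0);  6: (2, 0, 0, 1);  7: (2, 0, 0, 1);  8: (2, 1, 1, 2);  9: (2, 1, 1, 2);  10: (1, 2, 3, 0);  11: (3, 1, 2, 1);  12: (1, 2, 3, 0);  13: (2, 0, 0, 1);  14: (5, 1, 1, 0);  15: (2, 1, 1, 2)

These 15 weights hit 5 W_7-dot-orbits; sizes (3, 5, 3, 3, 1):

[[1, 2, 14], [3, 4, 8, 9, 15], [5, 10, 12], [6, 7, 13], [11]]


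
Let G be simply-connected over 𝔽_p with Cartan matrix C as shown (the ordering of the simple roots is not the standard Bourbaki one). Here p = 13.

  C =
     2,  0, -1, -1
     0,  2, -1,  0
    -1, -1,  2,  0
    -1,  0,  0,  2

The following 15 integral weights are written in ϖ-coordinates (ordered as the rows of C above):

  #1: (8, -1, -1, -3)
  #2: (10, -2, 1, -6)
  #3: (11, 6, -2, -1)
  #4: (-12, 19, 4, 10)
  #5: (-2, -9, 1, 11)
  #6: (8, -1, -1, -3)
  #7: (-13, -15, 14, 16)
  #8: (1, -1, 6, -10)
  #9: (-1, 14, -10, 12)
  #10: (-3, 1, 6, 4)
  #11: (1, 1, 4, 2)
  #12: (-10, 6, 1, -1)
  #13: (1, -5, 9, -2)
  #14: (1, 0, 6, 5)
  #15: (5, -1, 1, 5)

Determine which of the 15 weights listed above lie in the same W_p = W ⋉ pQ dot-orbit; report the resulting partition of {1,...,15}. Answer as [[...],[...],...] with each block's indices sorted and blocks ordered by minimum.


Root system A_4: the 4×4 matrix C matches after relabeling.

Alcove-folded reps (p=13, 15 weights, presented ϖ-order):

  1: (7, 0, 0, 2)
  2: (6, 1, 1, 5)
  3: (6, 1, 1, 5)
  4: (6, 1, 1, 5)
  5: (6, 1, 1, 5)
  6: (7, 0, 0, 2)
  7: (1, 4, 6, 1)
  8: (7, 0, 0, 2)
  9: (7, 0, 0, 2)
  10: (2, 2, 5, 3)
  11: (2, 2, 5, 3)
  12: (7, 0, 0, 2)
  13: (1, 4, 6, 1)
  14: (2, 2, 5, 3)
  15: (6, 1, 1, 5)

4 distinct reps among the 15 weights ⇒ 4 W_13-linkage classes:

[[1, 6, 8, 9, 12], [2, 3, 4, 5, 15], [7, 13], [10, 11, 14]]


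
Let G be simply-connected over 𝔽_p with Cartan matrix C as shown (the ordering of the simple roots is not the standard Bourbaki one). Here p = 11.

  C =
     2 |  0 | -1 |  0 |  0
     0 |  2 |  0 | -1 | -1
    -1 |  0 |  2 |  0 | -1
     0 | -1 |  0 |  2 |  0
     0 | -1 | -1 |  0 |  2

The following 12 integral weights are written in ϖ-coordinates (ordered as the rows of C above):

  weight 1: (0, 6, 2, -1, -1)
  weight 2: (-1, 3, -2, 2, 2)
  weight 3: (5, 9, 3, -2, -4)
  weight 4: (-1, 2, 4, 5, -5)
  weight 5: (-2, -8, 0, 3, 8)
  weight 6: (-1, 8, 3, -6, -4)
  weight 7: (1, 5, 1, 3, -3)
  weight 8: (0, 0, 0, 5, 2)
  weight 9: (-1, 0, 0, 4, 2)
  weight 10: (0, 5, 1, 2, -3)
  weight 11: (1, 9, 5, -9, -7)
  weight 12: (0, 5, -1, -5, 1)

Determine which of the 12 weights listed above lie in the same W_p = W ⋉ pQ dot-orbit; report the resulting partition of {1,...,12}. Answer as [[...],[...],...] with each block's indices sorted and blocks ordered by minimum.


A_5 Cartan matrix, 5 simple roots permuted; ρ=(1,1,1,1,1).

Each λ_j+ρ reduced to Ā_11; 5-tuples below use C's row order:

  λ_1 → (1, 7, 3, 0, 0)
  λ_2 → (1, 4, 0, 3, 2)
  λ_3 → (0, 1, 1, 5, 3)
  λ_4 → (0, 1, 1, 5, 3)
  λ_5 → (1, 4, 0, 3, 2)
  λ_6 → (0, 1, 1, 5, 3)
  λ_7 → (1, 4, 0, 3, 2)
  λ_8 → (0, 1, 1, 5, 3)
  λ_9 → (0, 1, 1, 5, 3)
  λ_10 → (1, 4, 0, 3, 2)
  λ_11 → (1, 4, 0, 3, 2)
  λ_12 → (1, 2, 0, 4, 2)

These 12 weights hit 4 W_11-dot-orbits; sizes (1, 5, 5, 1):

[[1], [2, 5, 7, 10, 11], [3, 4, 6, 8, 9], [12]]


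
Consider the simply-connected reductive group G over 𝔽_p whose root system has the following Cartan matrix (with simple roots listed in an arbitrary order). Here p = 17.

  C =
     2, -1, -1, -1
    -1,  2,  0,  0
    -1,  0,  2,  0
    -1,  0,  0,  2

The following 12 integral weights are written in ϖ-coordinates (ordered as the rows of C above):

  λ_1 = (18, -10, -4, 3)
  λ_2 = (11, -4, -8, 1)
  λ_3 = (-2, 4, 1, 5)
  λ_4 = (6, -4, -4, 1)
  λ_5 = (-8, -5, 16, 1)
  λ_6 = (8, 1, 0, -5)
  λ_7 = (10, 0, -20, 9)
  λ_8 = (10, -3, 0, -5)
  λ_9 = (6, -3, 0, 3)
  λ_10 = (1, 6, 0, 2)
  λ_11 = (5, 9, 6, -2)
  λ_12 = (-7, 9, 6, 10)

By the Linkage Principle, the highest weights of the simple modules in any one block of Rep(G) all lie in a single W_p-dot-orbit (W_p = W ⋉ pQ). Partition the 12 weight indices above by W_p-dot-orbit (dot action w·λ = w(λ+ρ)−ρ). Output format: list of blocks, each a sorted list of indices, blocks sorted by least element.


Dynkin diagram of C (from the 6 off-diagonal −1 entries): D_4.

W_17-reps of the 12 weights in Ā_17 (same 4-coord order as C):

    [1] (1, 3, 3, 2)
    [2] (2, 3, 7, 2)
    [3] (1, 4, 1, 5)
    [4] (1, 3, 3, 2)
    [5] (5, 2, 1, 4)
    [6] (5, 2, 1, 4)
    [7] (2, 3, 7, 2)
    [8] (5, 2, 1, 4)
    [9] (5, 2, 1, 4)
    [10] (2, 7, 1, 3)
    [11] (1, 4, 1, 5)
    [12] (1, 4, 1, 5)

Grouping the 12 weights by Ā_17-representative: 5 linkage classes.

[[1, 4], [2, 7], [3, 11, 12], [5, 6, 8, 9], [10]]


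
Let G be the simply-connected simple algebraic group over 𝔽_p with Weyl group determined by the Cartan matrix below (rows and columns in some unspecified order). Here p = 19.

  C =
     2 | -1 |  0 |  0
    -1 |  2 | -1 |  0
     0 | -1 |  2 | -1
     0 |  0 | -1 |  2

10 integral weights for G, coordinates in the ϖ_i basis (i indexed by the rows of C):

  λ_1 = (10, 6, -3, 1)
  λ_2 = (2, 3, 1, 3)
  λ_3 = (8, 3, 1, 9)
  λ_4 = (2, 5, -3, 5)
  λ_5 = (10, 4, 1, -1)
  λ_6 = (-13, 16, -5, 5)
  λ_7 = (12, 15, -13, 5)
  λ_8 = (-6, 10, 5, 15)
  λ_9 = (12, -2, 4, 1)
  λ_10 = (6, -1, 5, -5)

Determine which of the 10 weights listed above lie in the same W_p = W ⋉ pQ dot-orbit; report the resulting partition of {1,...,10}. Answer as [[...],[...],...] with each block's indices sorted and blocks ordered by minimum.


A_4 Cartan matrix, 4 simple roots permuted; ρ=(1,1,1,1).

Ā_19 reps of the 10 weights (A_4, coords as presented):

  λ_1+ρ ↦ (11, 5, 2, 0) · λ_2+ρ ↦ (3, 4, 2, 4) · λ_3+ρ ↦ (3, 4, 2, 4) · λ_4+ρ ↦ (3, 4, 2, 4) · λ_5+ρ ↦ (11, 5, 2, 0) · λ_6+ρ ↦ (12, 1, 4, 2) · λ_7+ρ ↦ (3, 4, 2, 4) · λ_8+ρ ↦ (6, 3, 3, 2) · λ_9+ρ ↦ (12, 1, 4, 2) · λ_10+ρ ↦ (7, 0, 2, 4)

Linkage partition of the 10 weights (5 classes, p=19):

[[1, 5], [2, 3, 4, 7], [6, 9], [8], [10]]


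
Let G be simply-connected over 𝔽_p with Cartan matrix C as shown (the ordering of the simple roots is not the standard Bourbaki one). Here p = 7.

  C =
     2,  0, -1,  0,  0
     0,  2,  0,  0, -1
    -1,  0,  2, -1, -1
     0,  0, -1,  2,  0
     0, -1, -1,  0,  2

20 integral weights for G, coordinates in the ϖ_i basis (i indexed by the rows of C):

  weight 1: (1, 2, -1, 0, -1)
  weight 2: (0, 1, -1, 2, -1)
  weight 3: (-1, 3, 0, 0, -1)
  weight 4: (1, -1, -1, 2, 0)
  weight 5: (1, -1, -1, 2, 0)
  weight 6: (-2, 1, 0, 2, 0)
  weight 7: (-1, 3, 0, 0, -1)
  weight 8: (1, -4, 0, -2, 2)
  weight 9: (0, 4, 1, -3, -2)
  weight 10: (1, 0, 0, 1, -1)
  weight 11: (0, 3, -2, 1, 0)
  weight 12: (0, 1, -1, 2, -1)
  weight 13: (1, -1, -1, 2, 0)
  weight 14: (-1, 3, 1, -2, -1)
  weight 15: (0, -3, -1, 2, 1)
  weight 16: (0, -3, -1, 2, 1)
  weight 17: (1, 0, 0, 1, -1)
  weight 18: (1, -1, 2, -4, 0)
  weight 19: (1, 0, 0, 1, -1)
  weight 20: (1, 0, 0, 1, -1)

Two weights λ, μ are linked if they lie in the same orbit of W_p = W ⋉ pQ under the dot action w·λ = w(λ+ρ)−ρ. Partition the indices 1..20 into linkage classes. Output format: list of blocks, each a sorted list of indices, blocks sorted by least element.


D_5 Cartan matrix, 5 simple roots permuted; ρ=(1,1,1,1,1).

Folding the 20 weights λ_j+ρ into Ā_7 (reps in the given 5-coord order):

  λ_1+ρ ↦ (2, 3, 0, 1, 0);  λ_2+ρ ↦ (1, 2, 0, 3, 0);  λ_3+ρ ↦ (0, 4, 1, 1, 0);  λ_4+ρ ↦ (2, 0, 0, 3, 1);  λ_5+ρ ↦ (2, 0, 0, 3, 1);  λ_6+ρ ↦ (1, 2, 0, 3, 0);  λ_7+ρ ↦ (0, 4, 1, 1, 0);  λ_8+ρ ↦ (2, 3, 0, 1, 0);  λ_9+ρ ↦ (0, 4, 1, 1, 0);  λ_10+ρ ↦ (2, 1, 1, 2, 0);  λ_11+ρ ↦ (0, 4, 1, 1, 0);  λ_12+ρ ↦ (1, 2, 0, 3, 0);  λ_13+ρ ↦ (2, 0, 0, 3, 1);  λ_14+ρ ↦ (0, 4, 1, 1, 0);  λ_15+ρ ↦ (1, 2, 0, 3, 0);  λ_16+ρ ↦ (1, 2, 0, 3, 0);  λ_17+ρ ↦ (2, 1, 1, 2, 0);  λ_18+ρ ↦ (2, 0, 0, 3, 1);  λ_19+ρ ↦ (2, 1, 1, 2, 0);  λ_20+ρ ↦ (2, 1, 1, 2, 0)

Linkage partition of the 20 weights (5 classes, p=7):

[[1, 8], [2, 6, 12, 15, 16], [3, 7, 9, 11, 14], [4, 5, 13, 18], [10, 17, 19, 20]]


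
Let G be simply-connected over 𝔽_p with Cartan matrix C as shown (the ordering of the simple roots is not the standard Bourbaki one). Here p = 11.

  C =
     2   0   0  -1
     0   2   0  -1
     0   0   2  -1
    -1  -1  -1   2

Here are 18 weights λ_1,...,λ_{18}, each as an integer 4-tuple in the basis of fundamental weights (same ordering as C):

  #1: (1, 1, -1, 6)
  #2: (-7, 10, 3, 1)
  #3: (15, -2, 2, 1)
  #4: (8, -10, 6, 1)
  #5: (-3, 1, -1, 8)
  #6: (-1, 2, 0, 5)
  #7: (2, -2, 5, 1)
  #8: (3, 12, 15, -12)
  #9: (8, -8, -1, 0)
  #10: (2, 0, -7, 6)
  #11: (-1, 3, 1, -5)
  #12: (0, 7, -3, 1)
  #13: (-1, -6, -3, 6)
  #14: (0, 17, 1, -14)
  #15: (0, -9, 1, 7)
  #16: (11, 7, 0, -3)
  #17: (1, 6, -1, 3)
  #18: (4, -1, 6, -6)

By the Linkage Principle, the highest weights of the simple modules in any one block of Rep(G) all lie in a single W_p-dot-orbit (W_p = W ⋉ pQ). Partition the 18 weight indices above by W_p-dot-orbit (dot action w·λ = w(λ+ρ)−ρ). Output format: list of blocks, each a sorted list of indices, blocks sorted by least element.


Cartan matrix: type D_4 (|W|=192); un-permuting the 4 rows.

λ_j+ρ reflected into Ā_11 (⟨·,θ^∨⟩≤11); 4-tuples as given:

  [1] (2, 2, 0, 0) · [2] (0, 5, 2, 0) · [3] (0, 3, 1, 1) · [4] (2, 2, 0, 0) · [5] (2, 2, 0, 0) · [6] (0, 3, 1, 1) · [7] (3, 1, 6, 0) · [8] (0, 5, 2, 0) · [9] (3, 1, 6, 0) · [10] (3, 1, 6, 0) · [11] (2, 2, 0, 0) · [12] (1, 8, 2, 0) · [13] (0, 5, 2, 0) · [14] (0, 3, 1, 1) · [15] (1, 8, 2, 0) · [16] (3, 1, 6, 0) · [17] (0, 5, 2, 0) · [18] (0, 5, 2, 0)

Linkage partition of the 18 weights (5 classes, p=11):

[[1, 4, 5, 11], [2, 8, 13, 17, 18], [3, 6, 14], [7, 9, 10, 16], [12, 15]]


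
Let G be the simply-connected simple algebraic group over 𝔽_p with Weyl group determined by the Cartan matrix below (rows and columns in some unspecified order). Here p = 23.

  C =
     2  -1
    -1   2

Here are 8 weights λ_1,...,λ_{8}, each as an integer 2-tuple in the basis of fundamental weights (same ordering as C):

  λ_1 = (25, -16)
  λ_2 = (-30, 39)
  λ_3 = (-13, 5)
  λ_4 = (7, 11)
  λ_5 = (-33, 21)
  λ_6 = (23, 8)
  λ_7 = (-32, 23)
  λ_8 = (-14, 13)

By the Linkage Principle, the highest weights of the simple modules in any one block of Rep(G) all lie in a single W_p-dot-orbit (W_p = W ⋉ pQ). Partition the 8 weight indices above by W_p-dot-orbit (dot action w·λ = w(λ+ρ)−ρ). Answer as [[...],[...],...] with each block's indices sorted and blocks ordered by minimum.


C ↔ A_2 under row/col permutation; |W(A_2)| = 6.

λ_j+ρ reflected into Ā_23 (⟨·,θ^∨⟩≤23); 2-tuples as given:

  1: (8, 12) · 2: (6, 6) · 3: (6, 6) · 4: (8, 12) · 5: (13, 1) · 6: (13, 1) · 7: (15, 1) · 8: (13, 1)

These 8 weights hit 4 W_23-dot-orbits; sizes (2, 2, 3, 1):

[[1, 4], [2, 3], [5, 6, 8], [7]]


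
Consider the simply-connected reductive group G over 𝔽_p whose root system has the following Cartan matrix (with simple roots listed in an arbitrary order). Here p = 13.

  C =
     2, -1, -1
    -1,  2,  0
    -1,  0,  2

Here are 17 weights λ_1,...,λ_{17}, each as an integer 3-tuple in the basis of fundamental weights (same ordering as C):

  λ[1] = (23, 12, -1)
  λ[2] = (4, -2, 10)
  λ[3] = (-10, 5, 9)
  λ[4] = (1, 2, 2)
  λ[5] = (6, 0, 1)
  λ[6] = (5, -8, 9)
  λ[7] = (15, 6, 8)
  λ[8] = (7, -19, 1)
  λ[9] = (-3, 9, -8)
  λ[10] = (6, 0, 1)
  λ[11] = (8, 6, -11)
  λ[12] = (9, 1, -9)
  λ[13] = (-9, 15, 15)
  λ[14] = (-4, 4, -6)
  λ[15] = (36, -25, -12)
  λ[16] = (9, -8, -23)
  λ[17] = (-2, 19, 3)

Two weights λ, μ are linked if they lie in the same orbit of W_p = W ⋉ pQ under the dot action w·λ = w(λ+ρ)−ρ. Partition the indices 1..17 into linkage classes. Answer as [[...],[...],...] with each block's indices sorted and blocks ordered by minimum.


Type A_3, rank 3, |W|=24; reorder rows/cols to standard.

Folding the 17 weights λ_j+ρ into Ā_13 (reps in the given 3-coord order):

  1: (0, 11, 2)
  2: (2, 2, 8)
  3: (6, 3, 1)
  4: (2, 3, 3)
  5: (7, 1, 2)
  6: (1, 3, 6)
  7: (6, 3, 1)
  8: (2, 3, 3)
  9: (7, 1, 2)
  10: (7, 1, 2)
  11: (1, 3, 6)
  12: (2, 2, 8)
  13: (2, 3, 3)
  14: (2, 3, 3)
  15: (0, 11, 2)
  16: (1, 3, 6)
  17: (6, 3, 1)

These 17 weights hit 6 W_13-dot-orbits; sizes (2, 2, 3, 4, 3, 3):

[[1, 15], [2, 12], [3, 7, 17], [4, 8, 13, 14], [5, 9, 10], [6, 11, 16]]


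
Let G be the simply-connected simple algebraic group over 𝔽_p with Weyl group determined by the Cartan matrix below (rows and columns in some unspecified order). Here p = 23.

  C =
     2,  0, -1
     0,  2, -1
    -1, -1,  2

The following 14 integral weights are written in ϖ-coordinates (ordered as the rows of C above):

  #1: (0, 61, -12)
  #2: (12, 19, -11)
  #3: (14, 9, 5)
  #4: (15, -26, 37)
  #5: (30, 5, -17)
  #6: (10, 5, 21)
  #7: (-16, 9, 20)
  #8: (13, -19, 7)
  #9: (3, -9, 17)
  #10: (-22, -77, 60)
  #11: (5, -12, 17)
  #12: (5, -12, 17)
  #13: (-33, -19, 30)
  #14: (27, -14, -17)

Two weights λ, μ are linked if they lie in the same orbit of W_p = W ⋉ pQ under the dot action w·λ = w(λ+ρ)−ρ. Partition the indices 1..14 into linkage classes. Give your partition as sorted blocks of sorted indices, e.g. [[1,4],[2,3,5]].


Dynkin diagram of C (from the 4 off-diagonal −1 entries): A_3.

λ_j+ρ reflected into Ā_23 (⟨·,θ^∨⟩≤23); 3-tuples as given:

    λ_1 → (5, 10, 7)
    λ_2 → (3, 10, 10)
    λ_3 → (7, 2, 6)
    λ_4 → (7, 2, 6)
    λ_5 → (7, 2, 6)
    λ_6 → (5, 10, 7)
    λ_7 → (7, 2, 6)
    λ_8 → (4, 8, 10)
    λ_9 → (4, 8, 10)
    λ_10 → (7, 2, 6)
    λ_11 → (5, 10, 7)
    λ_12 → (5, 10, 7)
    λ_13 → (4, 8, 10)
    λ_14 → (5, 10, 7)

Partition of {1..14} into 4 W_23-dot-orbits:

[[1, 6, 11, 12, 14], [2], [3, 4, 5, 7, 10], [8, 9, 13]]


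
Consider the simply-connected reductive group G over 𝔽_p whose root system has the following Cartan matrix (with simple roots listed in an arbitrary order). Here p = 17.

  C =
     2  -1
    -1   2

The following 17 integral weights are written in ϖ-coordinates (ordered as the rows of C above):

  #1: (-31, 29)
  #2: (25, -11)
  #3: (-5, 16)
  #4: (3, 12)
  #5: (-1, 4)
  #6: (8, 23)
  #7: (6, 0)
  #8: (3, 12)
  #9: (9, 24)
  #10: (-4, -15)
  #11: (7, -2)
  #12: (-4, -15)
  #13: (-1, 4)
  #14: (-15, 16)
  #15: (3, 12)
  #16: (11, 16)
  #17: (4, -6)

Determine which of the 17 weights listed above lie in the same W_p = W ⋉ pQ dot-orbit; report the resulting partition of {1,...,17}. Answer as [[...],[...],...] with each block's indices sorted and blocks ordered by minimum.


Cartan matrix: type A_2 (|W|=6); un-permuting the 2 rows.

Folding the 17 weights λ_j+ρ into Ā_17 (reps in the given 2-coord order):

    λ_1 → (4, 13)
    λ_2 → (7, 1)
    λ_3 → (4, 13)
    λ_4 → (4, 13)
    λ_5 → (0, 5)
    λ_6 → (7, 1)
    λ_7 → (7, 1)
    λ_8 → (4, 13)
    λ_9 → (7, 1)
    λ_10 → (14, 3)
    λ_11 → (7, 1)
    λ_12 → (14, 3)
    λ_13 → (0, 5)
    λ_14 → (14, 3)
    λ_15 → (4, 13)
    λ_16 → (0, 5)
    λ_17 → (0, 5)

Grouping the 17 weights by Ā_17-representative: 4 linkage classes.

[[1, 3, 4, 8, 15], [2, 6, 7, 9, 11], [5, 13, 16, 17], [10, 12, 14]]


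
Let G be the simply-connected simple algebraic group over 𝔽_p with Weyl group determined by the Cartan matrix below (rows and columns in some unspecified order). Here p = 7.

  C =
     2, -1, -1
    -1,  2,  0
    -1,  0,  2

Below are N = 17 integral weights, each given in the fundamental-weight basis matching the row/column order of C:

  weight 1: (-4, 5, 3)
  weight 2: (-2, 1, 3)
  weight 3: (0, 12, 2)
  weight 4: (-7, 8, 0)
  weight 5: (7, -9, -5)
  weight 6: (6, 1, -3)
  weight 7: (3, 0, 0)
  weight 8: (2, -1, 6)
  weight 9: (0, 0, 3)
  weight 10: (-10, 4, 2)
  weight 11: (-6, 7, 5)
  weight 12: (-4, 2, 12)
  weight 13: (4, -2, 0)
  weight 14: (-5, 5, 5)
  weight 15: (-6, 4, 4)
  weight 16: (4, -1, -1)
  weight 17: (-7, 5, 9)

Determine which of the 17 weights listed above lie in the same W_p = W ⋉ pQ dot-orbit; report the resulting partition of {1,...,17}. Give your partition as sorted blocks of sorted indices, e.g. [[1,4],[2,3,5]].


Cartan matrix: type A_3 (|W|=24); un-permuting the 3 rows.

Each λ_j+ρ reduced to Ā_7; 3-tuples below use C's row order:

  λ_1 → (3, 3, 1) · λ_2 → (1, 1, 3) · λ_3 → (3, 3, 1) · λ_4 → (1, 1, 3) · λ_5 → (3, 3, 1) · λ_6 → (5, 0, 0) · λ_7 → (4, 1, 1) · λ_8 → (0, 3, 4) · λ_9 → (1, 1, 4) · λ_10 → (1, 1, 3) · λ_11 → (4, 1, 1) · λ_12 → (3, 3, 1) · λ_13 → (4, 1, 1) · λ_14 → (4, 1, 1) · λ_15 → (5, 0, 0) · λ_16 → (5, 0, 0) · λ_17 → (3, 3, 1)

6 distinct reps among the 17 weights ⇒ 6 W_7-linkage classes:

[[1, 3, 5, 12, 17], [2, 4, 10], [6, 15, 16], [7, 11, 13, 14], [8], [9]]


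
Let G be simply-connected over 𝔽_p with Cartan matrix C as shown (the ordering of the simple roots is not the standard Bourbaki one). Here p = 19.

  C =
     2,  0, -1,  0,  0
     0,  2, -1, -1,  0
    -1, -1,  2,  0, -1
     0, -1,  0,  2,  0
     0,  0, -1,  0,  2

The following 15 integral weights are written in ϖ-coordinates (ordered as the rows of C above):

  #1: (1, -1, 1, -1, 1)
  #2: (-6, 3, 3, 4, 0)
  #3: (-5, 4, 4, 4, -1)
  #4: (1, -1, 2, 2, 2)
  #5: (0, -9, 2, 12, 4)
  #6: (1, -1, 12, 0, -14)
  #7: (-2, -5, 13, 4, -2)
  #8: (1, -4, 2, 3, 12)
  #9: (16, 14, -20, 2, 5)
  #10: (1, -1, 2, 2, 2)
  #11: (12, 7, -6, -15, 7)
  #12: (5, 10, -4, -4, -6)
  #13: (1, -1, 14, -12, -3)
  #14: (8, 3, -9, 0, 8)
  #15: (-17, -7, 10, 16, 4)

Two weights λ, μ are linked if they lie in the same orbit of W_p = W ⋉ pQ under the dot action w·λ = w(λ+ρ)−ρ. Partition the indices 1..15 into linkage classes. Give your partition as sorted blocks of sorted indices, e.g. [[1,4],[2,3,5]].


D_5 Cartan matrix, 5 simple roots permuted; ρ=(1,1,1,1,1).

W_19-reps of the 15 weights in Ā_19 (same 5-coord order as C):

  λ_1+ρ ↦ (2, 0, 2, 0, 2) · λ_2+ρ ↦ (4, 3, 1, 5, 0) · λ_3+ρ ↦ (4, 3, 1, 5, 0) · λ_4+ρ ↦ (2, 0, 3, 3, 3) · λ_5+ρ ↦ (4, 3, 1, 5, 0) · λ_6+ρ ↦ (2, 0, 0, 1, 13) · λ_7+ρ ↦ (1, 1, 4, 3, 1) · λ_8+ρ ↦ (2, 0, 0, 1, 13) · λ_9+ρ ↦ (2, 0, 0, 1, 13) · λ_10+ρ ↦ (2, 0, 3, 3, 3) · λ_11+ρ ↦ (2, 0, 3, 3, 3) · λ_12+ρ ↦ (2, 0, 3, 3, 3) · λ_13+ρ ↦ (2, 0, 2, 0, 2) · λ_14+ρ ↦ (1, 1, 4, 3, 1) · λ_15+ρ ↦ (2, 0, 3, 3, 3)

The 15 indices split into 5 linkage classes (same alcove rep ⇔ same W_19-dot-orbit):

[[1, 13], [2, 3, 5], [4, 10, 11, 12, 15], [6, 8, 9], [7, 14]]


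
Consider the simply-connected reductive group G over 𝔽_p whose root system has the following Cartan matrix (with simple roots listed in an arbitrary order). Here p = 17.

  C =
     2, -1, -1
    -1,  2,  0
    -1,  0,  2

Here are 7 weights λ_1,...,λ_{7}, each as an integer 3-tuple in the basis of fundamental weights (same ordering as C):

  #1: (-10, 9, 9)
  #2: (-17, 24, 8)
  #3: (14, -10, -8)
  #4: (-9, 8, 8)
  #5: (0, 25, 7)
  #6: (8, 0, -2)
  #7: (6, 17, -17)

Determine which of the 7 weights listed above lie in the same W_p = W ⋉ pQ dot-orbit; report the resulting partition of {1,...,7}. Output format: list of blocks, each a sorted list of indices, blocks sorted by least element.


Type A_3, rank 3, |W|=24; reorder rows/cols to standard.

W_17-reps of the 7 weights in Ā_17 (same 3-coord order as C):

  λ_1+ρ ↦ (9, 1, 1)
  λ_2+ρ ↦ (8, 1, 1)
  λ_3+ρ ↦ (1, 8, 6)
  λ_4+ρ ↦ (8, 1, 1)
  λ_5+ρ ↦ (8, 1, 1)
  λ_6+ρ ↦ (8, 1, 1)
  λ_7+ρ ↦ (8, 1, 1)

These 7 weights hit 3 W_17-dot-orbits; sizes (1, 5, 1):

[[1], [2, 4, 5, 6, 7], [3]]


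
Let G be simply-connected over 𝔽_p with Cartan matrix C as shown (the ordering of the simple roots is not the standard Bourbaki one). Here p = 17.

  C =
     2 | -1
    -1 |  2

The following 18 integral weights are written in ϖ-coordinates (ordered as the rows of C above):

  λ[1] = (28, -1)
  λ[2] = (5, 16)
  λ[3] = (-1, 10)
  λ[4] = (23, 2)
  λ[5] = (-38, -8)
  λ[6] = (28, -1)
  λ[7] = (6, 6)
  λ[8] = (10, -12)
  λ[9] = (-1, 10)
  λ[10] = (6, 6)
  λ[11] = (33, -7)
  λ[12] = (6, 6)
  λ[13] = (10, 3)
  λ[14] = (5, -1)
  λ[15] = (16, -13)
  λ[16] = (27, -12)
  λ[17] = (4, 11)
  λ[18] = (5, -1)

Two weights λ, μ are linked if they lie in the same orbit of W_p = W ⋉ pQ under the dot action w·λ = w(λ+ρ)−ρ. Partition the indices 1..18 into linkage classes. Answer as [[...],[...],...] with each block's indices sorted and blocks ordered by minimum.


Dynkin diagram of C (from the 2 off-diagonal −1 entries): A_2.

Each λ_j+ρ reduced to Ā_17; 2-tuples below use C's row order:

  λ_1+ρ ↦ (5, 12) · λ_2+ρ ↦ (0, 11) · λ_3+ρ ↦ (0, 11) · λ_4+ρ ↦ (7, 7) · λ_5+ρ ↦ (7, 7) · λ_6+ρ ↦ (5, 12) · λ_7+ρ ↦ (7, 7) · λ_8+ρ ↦ (0, 11) · λ_9+ρ ↦ (0, 11) · λ_10+ρ ↦ (7, 7) · λ_11+ρ ↦ (0, 11) · λ_12+ρ ↦ (7, 7) · λ_13+ρ ↦ (11, 4) · λ_14+ρ ↦ (6, 0) · λ_15+ρ ↦ (5, 12) · λ_16+ρ ↦ (6, 0) · λ_17+ρ ↦ (5, 12) · λ_18+ρ ↦ (6, 0)

Linkage partition of the 18 weights (5 classes, p=17):

[[1, 6, 15, 17], [2, 3, 8, 9, 11], [4, 5, 7, 10, 12], [13], [14, 16, 18]]


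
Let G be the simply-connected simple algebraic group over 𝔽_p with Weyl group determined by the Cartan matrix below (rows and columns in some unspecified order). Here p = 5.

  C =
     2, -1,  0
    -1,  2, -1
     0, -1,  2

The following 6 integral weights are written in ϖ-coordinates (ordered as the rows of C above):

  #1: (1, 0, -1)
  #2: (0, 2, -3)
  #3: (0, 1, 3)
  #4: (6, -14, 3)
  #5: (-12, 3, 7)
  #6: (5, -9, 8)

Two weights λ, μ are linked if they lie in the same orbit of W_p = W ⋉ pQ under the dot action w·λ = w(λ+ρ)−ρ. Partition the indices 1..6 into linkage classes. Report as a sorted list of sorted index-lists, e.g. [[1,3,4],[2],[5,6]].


Root system A_3: the 3×3 matrix C matches after relabeling.

Folding the 6 weights λ_j+ρ into Ā_5 (reps in the given 3-coord order):

  λ_1 → (2, 1, 0);  λ_2 → (1, 1, 2);  λ_3 → (1, 1, 2);  λ_4 → (1, 1, 2);  λ_5 → (1, 1, 2);  λ_6 → (1, 1, 2)

Grouping the 6 weights by Ā_5-representative: 2 linkage classes.

[[1], [2, 3, 4, 5, 6]]
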